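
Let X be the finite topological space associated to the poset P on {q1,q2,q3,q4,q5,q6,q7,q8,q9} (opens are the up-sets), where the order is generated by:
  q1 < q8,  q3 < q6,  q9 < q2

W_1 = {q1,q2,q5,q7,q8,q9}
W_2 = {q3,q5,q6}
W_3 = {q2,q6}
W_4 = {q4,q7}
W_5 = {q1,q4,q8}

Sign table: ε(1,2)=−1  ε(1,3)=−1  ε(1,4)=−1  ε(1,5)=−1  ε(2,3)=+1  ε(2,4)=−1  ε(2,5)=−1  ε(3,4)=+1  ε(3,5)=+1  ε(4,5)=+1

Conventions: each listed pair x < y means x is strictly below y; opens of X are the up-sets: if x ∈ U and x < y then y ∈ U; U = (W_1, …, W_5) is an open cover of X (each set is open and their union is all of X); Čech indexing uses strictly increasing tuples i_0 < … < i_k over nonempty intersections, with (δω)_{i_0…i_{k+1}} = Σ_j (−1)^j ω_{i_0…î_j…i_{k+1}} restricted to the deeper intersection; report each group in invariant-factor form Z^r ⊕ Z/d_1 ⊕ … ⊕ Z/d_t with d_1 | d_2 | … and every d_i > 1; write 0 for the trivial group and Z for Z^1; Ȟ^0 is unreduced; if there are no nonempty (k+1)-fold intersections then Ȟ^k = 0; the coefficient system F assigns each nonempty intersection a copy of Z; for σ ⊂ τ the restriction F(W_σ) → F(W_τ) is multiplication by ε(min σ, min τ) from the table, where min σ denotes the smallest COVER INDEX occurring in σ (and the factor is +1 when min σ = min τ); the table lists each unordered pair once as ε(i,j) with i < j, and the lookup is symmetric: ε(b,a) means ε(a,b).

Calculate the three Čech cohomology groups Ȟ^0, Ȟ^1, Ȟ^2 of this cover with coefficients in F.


Ȟ^0(U;F) ≅ Z, Ȟ^1(U;F) ≅ Z^2, Ȟ^2(U;F) ≅ 0

cover nerve:
  W12={q5} W13={q2} W14={q7} W15={q1,q8} W23={q6} W45={q4}
C dims 5,6; δ0: rk 4, SNF 1^4
Ȟ^0: (5−4)−0=1 ⇒ Z
Ȟ^1: (6−0)−4=2 ⇒ Z^2
Ȟ^2: (0−0)−0=0 ⇒ 0


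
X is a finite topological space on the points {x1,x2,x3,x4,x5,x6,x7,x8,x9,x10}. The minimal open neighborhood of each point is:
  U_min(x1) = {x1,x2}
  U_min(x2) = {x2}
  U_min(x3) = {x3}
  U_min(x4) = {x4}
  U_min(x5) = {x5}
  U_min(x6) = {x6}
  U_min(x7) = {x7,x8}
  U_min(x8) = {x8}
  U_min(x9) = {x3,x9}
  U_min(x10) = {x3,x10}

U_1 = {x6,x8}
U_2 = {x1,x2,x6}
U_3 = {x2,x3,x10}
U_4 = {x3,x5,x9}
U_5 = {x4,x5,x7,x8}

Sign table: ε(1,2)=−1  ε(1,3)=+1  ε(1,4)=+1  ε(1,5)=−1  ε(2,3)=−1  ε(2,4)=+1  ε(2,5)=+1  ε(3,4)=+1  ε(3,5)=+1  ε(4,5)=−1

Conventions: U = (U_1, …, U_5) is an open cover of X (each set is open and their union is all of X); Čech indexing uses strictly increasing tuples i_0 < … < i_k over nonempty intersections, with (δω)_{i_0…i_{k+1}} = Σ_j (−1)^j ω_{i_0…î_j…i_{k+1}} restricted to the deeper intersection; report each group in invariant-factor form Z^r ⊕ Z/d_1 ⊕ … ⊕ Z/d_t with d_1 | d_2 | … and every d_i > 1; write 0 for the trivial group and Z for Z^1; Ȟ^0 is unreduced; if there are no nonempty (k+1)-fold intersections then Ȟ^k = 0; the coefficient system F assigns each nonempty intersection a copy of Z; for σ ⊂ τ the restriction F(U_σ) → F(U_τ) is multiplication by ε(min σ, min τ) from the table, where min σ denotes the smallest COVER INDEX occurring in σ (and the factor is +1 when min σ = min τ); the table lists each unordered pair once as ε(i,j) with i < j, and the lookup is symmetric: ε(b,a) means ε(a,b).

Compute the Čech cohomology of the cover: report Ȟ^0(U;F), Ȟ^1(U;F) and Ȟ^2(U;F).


nerve of the cover:
  U12={x6} U15={x8} U23={x2} U34={x3} U45={x5}
C dims 5,5; δ0: rk 4, SNF 1^4
Ȟ^0 = (5 − 4) − 0 = 1, so Ȟ^0 ≅ Z
Ȟ^1 = (5 − 0) − 4 = 1, so Ȟ^1 ≅ Z
Ȟ^2 = (0 − 0) − 0 = 0, so Ȟ^2 ≅ 0

Ȟ^0 = Z, Ȟ^1 = Z, Ȟ^2 = 0


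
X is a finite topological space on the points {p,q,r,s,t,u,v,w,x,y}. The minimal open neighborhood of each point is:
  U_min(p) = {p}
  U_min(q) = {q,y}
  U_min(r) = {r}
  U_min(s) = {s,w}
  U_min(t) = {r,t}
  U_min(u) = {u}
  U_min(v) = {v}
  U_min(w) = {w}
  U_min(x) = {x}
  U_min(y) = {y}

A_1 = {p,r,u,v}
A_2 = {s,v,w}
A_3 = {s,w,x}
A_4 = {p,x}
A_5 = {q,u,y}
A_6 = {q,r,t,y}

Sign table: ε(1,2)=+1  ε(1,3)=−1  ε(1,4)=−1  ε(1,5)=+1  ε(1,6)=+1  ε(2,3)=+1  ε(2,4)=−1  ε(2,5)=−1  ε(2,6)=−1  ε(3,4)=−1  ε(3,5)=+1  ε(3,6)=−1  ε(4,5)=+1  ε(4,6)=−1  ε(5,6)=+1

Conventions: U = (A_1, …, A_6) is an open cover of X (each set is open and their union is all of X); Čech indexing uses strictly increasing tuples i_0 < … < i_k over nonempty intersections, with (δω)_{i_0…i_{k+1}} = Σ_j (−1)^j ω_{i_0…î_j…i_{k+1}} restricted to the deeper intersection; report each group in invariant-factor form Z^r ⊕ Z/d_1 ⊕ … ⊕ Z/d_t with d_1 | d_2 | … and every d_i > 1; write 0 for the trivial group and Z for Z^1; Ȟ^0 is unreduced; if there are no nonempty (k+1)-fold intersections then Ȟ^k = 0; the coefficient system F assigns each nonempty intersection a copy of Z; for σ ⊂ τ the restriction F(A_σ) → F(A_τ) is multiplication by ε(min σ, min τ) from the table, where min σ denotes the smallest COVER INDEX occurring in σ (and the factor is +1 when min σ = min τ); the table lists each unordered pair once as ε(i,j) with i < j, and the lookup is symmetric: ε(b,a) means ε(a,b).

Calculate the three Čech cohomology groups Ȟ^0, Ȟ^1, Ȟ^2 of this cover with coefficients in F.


cover nerve:
  A12={v} A14={p} A15={u} A16={r} A23={s,w} A34={x} A56={q,y}
C dims 6,7; δ0: rk 5, SNF 1^5
Ȟ^0: (6−5)−0=1 ⇒ Z
Ȟ^1: (7−0)−5=2 ⇒ Z^2
Ȟ^2: (0−0)−0=0 ⇒ 0

Ȟ^0(U;F) ≅ Z, Ȟ^1(U;F) ≅ Z^2, Ȟ^2(U;F) ≅ 0


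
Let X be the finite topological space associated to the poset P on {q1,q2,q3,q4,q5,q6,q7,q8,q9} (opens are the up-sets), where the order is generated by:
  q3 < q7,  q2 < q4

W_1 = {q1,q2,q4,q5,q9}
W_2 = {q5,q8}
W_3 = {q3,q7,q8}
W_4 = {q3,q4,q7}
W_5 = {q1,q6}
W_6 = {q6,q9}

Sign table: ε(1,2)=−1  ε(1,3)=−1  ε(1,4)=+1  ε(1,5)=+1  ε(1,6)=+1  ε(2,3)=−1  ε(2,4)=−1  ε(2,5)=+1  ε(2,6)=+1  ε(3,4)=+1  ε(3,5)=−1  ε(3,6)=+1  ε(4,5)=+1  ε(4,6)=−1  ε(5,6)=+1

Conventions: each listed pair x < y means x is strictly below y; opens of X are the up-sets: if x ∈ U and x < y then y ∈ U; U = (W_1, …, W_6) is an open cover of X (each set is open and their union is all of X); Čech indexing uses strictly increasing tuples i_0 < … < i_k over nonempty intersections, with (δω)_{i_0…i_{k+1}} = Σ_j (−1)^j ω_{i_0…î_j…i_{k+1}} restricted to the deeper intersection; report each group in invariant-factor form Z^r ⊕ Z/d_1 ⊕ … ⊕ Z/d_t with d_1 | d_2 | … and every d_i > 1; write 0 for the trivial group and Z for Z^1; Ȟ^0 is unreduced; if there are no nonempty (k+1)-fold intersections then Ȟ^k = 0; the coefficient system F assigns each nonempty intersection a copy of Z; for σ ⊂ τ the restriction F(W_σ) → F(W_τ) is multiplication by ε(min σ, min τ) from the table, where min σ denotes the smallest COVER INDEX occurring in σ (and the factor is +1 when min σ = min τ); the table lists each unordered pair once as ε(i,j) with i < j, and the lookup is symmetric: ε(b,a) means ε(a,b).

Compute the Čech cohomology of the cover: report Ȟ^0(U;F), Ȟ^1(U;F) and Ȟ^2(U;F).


nonempty overlaps:
  W12={q5} W14={q4} W15={q1} W16={q9} W23={q8} W34={q3,q7} W56={q6}
C dims 6,7; δ0: rk 5, SNF 1^5
degree 0: 6−5−0 = 1 → Ȟ^0 ≅ Z
degree 1: 7−0−5 = 2 → Ȟ^1 ≅ Z^2
degree 2: 0−0−0 = 0 → Ȟ^2 ≅ 0

Ȟ^0(U;F) ≅ Z, Ȟ^1(U;F) ≅ Z^2, Ȟ^2(U;F) ≅ 0


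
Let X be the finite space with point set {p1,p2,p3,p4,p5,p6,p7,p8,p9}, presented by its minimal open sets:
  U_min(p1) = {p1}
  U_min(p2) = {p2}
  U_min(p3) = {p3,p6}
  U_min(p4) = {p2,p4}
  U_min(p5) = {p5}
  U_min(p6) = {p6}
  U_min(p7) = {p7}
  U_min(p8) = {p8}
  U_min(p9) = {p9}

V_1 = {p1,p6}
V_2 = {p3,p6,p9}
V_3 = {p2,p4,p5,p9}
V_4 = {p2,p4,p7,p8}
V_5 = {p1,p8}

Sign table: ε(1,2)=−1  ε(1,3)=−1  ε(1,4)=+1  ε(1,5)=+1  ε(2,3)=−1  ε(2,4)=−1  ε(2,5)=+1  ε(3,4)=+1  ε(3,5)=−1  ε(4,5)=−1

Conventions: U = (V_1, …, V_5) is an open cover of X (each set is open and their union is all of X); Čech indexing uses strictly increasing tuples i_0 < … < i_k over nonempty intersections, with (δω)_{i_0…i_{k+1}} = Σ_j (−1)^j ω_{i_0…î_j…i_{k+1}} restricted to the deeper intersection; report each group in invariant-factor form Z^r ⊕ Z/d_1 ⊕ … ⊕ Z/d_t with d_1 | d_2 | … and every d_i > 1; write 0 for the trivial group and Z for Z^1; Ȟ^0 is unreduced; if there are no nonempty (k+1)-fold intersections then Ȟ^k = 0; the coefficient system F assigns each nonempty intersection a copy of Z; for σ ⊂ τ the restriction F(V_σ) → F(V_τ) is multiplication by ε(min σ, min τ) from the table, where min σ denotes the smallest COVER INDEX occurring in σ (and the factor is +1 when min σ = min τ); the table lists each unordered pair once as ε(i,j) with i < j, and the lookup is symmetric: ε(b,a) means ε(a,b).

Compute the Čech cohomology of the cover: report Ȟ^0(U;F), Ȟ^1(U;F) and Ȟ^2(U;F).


nonempty intersections:
  V12={p6} V15={p1} V23={p9} V34={p2,p4} V45={p8}
C dims 5,5; δ0: rk 5, SNF 1^4·2
Ȟ^0: (5−5)−0=0 ⇒ 0
Ȟ^1: (5−0)−5=0 plus torsion [2] ⇒ Z/2
Ȟ^2: (0−0)−0=0 ⇒ 0

Ȟ^0(U;F) ≅ 0,  Ȟ^1(U;F) ≅ Z/2,  Ȟ^2(U;F) ≅ 0


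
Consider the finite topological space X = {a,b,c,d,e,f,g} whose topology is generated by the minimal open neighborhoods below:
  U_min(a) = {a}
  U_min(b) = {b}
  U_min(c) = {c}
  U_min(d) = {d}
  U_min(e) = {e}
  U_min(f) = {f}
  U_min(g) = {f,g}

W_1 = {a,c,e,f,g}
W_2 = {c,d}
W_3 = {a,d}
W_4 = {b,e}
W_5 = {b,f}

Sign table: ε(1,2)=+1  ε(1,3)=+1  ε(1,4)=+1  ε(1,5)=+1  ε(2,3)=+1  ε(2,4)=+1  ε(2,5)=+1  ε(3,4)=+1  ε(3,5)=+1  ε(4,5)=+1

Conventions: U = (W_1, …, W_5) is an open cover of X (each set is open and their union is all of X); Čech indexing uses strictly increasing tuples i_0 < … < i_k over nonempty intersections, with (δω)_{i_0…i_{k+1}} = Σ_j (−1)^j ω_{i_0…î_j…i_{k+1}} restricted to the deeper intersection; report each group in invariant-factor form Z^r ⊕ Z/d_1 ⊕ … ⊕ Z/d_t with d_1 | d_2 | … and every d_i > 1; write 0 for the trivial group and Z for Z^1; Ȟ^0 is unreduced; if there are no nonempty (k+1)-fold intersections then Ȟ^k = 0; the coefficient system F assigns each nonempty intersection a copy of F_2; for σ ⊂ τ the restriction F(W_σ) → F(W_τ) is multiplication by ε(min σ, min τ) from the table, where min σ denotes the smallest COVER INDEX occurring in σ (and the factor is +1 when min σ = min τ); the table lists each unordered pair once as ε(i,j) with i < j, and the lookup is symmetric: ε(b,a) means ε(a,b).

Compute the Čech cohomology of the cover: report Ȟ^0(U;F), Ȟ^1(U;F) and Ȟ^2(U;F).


Ȟ^0 = Z/2; Ȟ^1 = Z/2 ⊕ Z/2; Ȟ^2 = 0

nerve of the cover:
  W12={c} W13={a} W14={e} W15={f} W23={d} W45={b}
C dims 5,6; δ0: rk_F2 4
Ȟ^0 = (5 − 4) − 0 = 1, so Ȟ^0 ≅ Z/2
Ȟ^1 = (6 − 0) − 4 = 2, so Ȟ^1 ≅ Z/2 ⊕ Z/2
Ȟ^2 = (0 − 0) − 0 = 0, so Ȟ^2 ≅ 0


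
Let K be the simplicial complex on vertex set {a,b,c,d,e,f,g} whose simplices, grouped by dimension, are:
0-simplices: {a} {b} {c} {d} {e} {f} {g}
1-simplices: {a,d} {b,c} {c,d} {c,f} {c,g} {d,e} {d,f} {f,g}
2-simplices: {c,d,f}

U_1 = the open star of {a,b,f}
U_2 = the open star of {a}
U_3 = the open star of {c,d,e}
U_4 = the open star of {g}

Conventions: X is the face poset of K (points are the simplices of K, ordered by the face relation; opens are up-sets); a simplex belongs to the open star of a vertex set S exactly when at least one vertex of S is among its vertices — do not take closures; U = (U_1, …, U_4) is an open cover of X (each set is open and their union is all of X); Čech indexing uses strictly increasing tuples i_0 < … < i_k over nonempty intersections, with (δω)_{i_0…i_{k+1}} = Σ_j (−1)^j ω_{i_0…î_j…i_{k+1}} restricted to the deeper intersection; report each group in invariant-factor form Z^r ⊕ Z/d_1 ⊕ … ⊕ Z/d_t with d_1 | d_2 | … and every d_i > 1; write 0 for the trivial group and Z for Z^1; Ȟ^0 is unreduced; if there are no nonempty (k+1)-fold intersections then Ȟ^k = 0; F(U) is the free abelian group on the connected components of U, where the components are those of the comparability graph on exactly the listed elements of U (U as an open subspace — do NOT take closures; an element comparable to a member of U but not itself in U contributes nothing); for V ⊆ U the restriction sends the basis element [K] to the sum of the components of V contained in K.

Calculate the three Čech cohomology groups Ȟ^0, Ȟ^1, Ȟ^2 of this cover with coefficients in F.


Ȟ^0(U;F) ≅ Z, Ȟ^1(U;F) ≅ Z, Ȟ^2(U;F) ≅ 0

cover nerve:
  U1={{a},{b},{f},{a,d},{b,c},{c,f},{d,f},{f,g},{c,d,f}} U2={{a},{a,d}} U3={{c},{d},{e},{a,d},{b,c},{c,d},{c,f},{c,g},{d,e},{d,f},{c,d,f}} U4={{g},{c,g},{f,g}}
  U12={{a},{a,d}} U13={{a,d},{b,c},{c,f},{d,f},{c,d,f}} U14={{f,g}} U23={{a,d}} U34={{c,g}}
  U123={{a,d}}
components per intersection:
  U1: {{a},{a,d}} {{b},{b,c}} {{f},{c,f},{d,f},{f,g},{c,d,f}}
  U2: {{a},{a,d}}
  U3: {{c},{d},{e},{a,d},{b,c},{c,d},{c,f},{c,g},{d,e},{d,f},{c,d,f}}
  U4: {{g},{c,g},{f,g}}
  U12: {{a},{a,d}}
  U13: {{a,d}} {{b,c}} {{c,f},{d,f},{c,d,f}}
  U14: {{f,g}}
  U23: {{a,d}}
  U34: {{c,g}}
  U123: {{a,d}}
C dims 6,7,1; δ0: rk 5, SNF 1^5; δ1: rk 1, SNF 1^1
Ȟ^0: (6−5)−0=1 ⇒ Z
Ȟ^1: (7−1)−5=1 ⇒ Z
Ȟ^2: (1−0)−1=0 ⇒ 0


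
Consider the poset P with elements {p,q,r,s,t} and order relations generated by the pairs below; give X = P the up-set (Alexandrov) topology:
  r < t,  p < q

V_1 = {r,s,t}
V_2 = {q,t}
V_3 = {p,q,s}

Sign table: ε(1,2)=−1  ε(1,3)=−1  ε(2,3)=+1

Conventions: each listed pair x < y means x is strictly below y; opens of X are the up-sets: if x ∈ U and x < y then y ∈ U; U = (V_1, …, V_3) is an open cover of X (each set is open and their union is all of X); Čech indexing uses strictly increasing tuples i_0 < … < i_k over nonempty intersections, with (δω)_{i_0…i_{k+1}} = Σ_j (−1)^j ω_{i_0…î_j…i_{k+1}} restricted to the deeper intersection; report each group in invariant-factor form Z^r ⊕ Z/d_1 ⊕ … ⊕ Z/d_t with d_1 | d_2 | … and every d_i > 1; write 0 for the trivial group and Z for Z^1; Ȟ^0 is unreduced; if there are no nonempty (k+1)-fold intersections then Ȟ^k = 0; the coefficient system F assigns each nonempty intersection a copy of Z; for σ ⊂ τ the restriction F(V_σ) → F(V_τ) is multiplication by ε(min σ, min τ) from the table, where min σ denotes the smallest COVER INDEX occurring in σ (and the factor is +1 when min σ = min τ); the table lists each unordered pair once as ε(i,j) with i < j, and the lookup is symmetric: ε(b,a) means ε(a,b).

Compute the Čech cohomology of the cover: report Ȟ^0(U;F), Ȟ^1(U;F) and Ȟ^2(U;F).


Ȟ^0(U;F) ≅ Z; Ȟ^1(U;F) ≅ Z; Ȟ^2(U;F) ≅ 0

cover nerve:
  V12={t} V13={s} V23={q}
C dims 3,3; δ0: rk 2, SNF 1^2
Ȟ^0: (3−2)−0=1 ⇒ Z
Ȟ^1: (3−0)−2=1 ⇒ Z
Ȟ^2: (0−0)−0=0 ⇒ 0


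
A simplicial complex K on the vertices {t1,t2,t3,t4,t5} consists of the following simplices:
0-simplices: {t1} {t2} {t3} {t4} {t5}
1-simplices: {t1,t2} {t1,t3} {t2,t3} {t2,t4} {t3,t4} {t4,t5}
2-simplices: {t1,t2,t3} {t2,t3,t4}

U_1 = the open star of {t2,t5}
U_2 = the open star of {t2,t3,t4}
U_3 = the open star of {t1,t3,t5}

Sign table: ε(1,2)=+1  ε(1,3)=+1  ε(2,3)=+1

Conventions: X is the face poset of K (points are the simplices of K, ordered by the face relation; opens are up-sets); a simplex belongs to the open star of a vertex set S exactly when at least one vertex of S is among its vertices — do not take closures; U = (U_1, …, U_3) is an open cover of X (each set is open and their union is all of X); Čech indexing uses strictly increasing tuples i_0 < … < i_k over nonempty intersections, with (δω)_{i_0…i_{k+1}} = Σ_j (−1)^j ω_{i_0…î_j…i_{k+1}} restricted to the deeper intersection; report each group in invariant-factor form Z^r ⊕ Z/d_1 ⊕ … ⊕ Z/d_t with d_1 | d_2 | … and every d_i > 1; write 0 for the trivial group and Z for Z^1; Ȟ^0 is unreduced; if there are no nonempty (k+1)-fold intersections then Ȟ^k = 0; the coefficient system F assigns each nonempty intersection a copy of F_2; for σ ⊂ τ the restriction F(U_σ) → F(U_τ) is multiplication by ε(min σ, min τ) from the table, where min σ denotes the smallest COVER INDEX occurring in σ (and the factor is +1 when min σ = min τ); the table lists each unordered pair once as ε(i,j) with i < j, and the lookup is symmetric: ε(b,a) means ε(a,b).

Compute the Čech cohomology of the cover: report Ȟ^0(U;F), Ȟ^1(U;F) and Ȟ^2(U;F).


nerve of the cover:
  U1={{t2},{t5},{t1,t2},{t2,t3},{t2,t4},{t4,t5},{t1,t2,t3},{t2,t3,t4}} U2={{t2},{t3},{t4},{t1,t2},{t1,t3},{t2,t3},{t2,t4},{t3,t4},{t4,t5},{t1,t2,t3},{t2,t3,t4}} U3={{t1},{t3},{t5},{t1,t2},{t1,t3},{t2,t3},{t3,t4},{t4,t5},{t1,t2,t3},{t2,t3,t4}}
  U12={{t2},{t1,t2},{t2,t3},{t2,t4},{t4,t5},{t1,t2,t3},{t2,t3,t4}} U13={{t5},{t1,t2},{t2,t3},{t4,t5},{t1,t2,t3},{t2,t3,t4}} U23={{t3},{t1,t2},{t1,t3},{t2,t3},{t3,t4},{t4,t5},{t1,t2,t3},{t2,t3,t4}}
  U123={{t1,t2},{t2,t3},{t4,t5},{t1,t2,t3},{t2,t3,t4}}
C dims 3,3,1; δ0: rk_F2 2; δ1: rk_F2 1
Ȟ^0 = (3 − 2) − 0 = 1, so Ȟ^0 ≅ Z/2
Ȟ^1 = (3 − 1) − 2 = 0, so Ȟ^1 ≅ 0
Ȟ^2 = (1 − 0) − 1 = 0, so Ȟ^2 ≅ 0

Ȟ^0 = Z/2, Ȟ^1 = 0, Ȟ^2 = 0


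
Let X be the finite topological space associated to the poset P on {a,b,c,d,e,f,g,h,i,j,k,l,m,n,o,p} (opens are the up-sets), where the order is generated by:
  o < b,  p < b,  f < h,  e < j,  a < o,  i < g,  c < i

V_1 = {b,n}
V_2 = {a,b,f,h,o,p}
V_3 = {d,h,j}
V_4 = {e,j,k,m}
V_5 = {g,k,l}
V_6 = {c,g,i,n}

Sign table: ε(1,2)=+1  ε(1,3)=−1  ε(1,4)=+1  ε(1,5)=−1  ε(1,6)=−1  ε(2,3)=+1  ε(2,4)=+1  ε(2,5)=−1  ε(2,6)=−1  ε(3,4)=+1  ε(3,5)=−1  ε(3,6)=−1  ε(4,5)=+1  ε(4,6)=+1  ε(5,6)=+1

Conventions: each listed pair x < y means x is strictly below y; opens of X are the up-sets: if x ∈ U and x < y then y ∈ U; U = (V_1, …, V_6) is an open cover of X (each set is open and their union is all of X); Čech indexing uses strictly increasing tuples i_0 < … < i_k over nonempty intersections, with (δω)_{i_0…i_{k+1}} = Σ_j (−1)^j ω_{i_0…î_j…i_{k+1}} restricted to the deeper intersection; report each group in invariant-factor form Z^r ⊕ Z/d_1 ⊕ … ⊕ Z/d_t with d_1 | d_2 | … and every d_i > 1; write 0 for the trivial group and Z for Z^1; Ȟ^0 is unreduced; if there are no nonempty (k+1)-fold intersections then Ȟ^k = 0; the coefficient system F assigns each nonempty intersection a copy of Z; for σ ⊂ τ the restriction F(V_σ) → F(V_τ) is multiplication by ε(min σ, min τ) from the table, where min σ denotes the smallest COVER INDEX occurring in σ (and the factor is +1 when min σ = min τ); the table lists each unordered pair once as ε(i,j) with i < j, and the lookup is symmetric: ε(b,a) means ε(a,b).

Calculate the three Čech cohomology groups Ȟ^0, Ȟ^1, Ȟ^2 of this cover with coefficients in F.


Ȟ^0(U;F) ≅ 0,  Ȟ^1(U;F) ≅ Z/2,  Ȟ^2(U;F) ≅ 0

nonempty overlaps:
  V12={b} V16={n} V23={h} V34={j} V45={k} V56={g}
C dims 6,6; δ0: rk 6, SNF 1^5·2
degree 0: 6−6−0 = 0 → Ȟ^0 ≅ 0
degree 1: 6−0−6 = 0 plus torsion [2] → Ȟ^1 ≅ Z/2
degree 2: 0−0−0 = 0 → Ȟ^2 ≅ 0


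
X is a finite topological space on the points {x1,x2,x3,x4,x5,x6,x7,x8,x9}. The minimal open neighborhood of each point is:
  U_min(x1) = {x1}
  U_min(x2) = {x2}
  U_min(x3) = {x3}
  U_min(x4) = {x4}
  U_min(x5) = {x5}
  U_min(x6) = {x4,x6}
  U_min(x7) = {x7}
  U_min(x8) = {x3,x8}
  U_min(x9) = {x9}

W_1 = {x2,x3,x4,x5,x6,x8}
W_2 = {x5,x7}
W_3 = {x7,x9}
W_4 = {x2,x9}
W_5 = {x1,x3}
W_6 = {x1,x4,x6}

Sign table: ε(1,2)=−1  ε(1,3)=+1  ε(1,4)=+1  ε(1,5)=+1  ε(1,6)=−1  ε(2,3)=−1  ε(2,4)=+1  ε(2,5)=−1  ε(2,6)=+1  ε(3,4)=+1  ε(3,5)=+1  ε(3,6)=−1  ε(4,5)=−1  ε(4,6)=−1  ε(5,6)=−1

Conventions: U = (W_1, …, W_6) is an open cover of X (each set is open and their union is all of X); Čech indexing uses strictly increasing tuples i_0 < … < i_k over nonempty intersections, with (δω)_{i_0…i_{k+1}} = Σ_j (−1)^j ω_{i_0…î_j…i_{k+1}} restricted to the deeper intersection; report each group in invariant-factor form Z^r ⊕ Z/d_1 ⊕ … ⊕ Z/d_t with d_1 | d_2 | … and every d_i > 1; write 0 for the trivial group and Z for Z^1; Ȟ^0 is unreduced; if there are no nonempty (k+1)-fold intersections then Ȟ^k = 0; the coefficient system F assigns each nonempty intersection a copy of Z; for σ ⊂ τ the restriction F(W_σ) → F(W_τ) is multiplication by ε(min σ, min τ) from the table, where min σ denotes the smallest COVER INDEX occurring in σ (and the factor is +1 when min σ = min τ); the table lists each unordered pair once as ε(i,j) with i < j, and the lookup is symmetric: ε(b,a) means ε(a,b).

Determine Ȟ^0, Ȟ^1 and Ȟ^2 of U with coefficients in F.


Ȟ^0(U;F) ≅ Z; Ȟ^1(U;F) ≅ Z^2; Ȟ^2(U;F) ≅ 0

nerve simplices:
  W12={x5} W14={x2} W15={x3} W16={x4,x6} W23={x7} W34={x9} W56={x1}
C dims 6,7; δ0: rk 5, SNF 1^5
degree 0: 6−5−0 = 1 → Ȟ^0 ≅ Z
degree 1: 7−0−5 = 2 → Ȟ^1 ≅ Z^2
degree 2: 0−0−0 = 0 → Ȟ^2 ≅ 0


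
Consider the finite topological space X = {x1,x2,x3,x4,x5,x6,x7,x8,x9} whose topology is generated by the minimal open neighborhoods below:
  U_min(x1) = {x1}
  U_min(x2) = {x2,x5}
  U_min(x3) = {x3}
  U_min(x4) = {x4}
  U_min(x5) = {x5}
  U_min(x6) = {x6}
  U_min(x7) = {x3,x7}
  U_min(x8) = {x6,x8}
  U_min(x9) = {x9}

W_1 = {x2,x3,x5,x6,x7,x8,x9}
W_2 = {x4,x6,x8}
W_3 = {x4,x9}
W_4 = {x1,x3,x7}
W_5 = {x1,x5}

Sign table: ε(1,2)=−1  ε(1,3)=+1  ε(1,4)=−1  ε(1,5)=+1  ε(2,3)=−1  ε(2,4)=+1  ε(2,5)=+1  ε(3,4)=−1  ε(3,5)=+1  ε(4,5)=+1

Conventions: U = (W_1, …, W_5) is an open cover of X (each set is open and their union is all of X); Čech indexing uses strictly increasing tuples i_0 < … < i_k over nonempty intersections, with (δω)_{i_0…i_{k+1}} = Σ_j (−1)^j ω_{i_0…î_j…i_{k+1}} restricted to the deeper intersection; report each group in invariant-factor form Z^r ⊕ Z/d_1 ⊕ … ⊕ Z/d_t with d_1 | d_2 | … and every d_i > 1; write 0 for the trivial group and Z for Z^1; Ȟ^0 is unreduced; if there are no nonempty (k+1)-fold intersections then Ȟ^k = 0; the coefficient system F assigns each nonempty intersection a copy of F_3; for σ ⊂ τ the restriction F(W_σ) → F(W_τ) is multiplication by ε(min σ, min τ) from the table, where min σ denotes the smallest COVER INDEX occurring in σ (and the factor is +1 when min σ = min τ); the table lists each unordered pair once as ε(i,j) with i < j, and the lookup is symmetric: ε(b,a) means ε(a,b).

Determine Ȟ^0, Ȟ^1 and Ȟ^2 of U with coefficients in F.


Ȟ^0(U;F) ≅ 0; Ȟ^1(U;F) ≅ Z/3; Ȟ^2(U;F) ≅ 0

nonempty intersections:
  W12={x6,x8} W13={x9} W14={x3,x7} W15={x5} W23={x4} W45={x1}
C dims 5,6; δ0: rk_F3 5
Ȟ^0: (5−5)−0=0 ⇒ 0
Ȟ^1: (6−0)−5=1 ⇒ Z/3
Ȟ^2: (0−0)−0=0 ⇒ 0


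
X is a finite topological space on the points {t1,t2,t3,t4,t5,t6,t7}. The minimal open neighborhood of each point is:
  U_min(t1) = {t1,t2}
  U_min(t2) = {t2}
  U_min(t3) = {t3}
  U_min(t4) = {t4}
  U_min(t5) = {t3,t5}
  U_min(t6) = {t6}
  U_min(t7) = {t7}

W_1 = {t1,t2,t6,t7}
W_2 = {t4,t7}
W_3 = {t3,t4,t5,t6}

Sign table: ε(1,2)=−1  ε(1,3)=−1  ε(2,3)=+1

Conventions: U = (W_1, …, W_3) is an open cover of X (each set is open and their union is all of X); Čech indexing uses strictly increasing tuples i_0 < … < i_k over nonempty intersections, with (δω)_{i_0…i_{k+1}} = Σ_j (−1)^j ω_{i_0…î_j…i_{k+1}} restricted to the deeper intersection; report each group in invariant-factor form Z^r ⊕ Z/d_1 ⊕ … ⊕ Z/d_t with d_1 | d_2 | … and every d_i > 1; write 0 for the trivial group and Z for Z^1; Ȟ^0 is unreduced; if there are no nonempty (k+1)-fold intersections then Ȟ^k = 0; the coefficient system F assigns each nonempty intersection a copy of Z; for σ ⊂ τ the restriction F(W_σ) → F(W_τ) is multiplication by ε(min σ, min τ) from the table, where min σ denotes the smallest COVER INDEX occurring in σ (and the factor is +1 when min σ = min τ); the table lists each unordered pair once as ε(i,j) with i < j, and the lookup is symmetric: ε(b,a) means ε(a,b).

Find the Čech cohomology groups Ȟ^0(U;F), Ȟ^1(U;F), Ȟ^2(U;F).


nerve simplices:
  W12={t7} W13={t6} W23={t4}
C dims 3,3; δ0: rk 2, SNF 1^2
degree 0: 3−2−0 = 1 → Ȟ^0 ≅ Z
degree 1: 3−0−2 = 1 → Ȟ^1 ≅ Z
degree 2: 0−0−0 = 0 → Ȟ^2 ≅ 0

Ȟ^0 = Z,  Ȟ^1 = Z,  Ȟ^2 = 0


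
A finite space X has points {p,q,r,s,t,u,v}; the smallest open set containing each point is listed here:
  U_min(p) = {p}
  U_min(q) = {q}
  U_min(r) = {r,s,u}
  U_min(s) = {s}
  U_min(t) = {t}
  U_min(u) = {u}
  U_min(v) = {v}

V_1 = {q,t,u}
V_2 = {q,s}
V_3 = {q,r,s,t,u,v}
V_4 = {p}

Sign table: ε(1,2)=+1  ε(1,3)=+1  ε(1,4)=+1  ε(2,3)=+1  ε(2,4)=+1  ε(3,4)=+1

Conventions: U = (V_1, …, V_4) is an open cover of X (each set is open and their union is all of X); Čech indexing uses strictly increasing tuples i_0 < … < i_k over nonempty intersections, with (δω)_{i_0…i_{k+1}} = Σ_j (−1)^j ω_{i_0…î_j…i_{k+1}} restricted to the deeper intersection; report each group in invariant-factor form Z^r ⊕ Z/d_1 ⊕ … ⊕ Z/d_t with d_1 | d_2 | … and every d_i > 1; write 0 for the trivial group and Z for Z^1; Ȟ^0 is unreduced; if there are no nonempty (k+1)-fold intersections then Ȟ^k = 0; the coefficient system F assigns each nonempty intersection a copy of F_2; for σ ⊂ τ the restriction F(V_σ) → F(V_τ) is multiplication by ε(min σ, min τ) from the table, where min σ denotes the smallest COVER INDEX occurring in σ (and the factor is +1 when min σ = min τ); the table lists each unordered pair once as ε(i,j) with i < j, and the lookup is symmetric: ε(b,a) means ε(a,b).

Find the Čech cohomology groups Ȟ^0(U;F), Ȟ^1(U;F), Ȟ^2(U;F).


nonempty intersections:
  V12={q} V13={q,t,u} V23={q,s}
  V123={q}
C dims 4,3,1; δ0: rk_F2 2; δ1: rk_F2 1
Ȟ^0: (4−2)−0=2 ⇒ Z/2 ⊕ Z/2
Ȟ^1: (3−1)−2=0 ⇒ 0
Ȟ^2: (1−0)−1=0 ⇒ 0

Ȟ^0 ≅ Z/2 ⊕ Z/2, Ȟ^1 ≅ 0 and Ȟ^2 ≅ 0


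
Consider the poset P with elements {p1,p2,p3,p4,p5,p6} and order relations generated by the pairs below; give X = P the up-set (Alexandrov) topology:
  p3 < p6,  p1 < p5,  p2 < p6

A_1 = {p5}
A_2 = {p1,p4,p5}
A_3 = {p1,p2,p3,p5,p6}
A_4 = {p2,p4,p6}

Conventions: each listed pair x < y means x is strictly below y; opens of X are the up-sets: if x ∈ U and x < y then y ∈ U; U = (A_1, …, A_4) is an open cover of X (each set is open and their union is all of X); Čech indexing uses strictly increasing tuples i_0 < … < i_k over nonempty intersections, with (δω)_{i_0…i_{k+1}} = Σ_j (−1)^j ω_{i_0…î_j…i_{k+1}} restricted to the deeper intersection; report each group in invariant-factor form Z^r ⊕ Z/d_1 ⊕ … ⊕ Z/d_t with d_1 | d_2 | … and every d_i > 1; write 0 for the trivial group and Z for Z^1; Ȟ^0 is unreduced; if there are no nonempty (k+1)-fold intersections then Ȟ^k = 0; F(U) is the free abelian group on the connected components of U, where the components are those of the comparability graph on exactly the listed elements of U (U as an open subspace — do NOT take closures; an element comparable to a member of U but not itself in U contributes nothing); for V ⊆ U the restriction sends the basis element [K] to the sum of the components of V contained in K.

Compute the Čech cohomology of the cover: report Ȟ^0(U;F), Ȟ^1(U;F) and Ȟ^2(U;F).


Ȟ^0(U;F) ≅ Z^3, Ȟ^1(U;F) ≅ 0 and Ȟ^2(U;F) ≅ 0

nonempty intersections:
  A12={p5} A13={p5} A23={p1,p5} A24={p4} A34={p2,p6}
  A123={p5}
components per intersection:
  A1: {p5}
  A2: {p1,p5} {p4}
  A3: {p1,p5} {p2,p3,p6}
  A4: {p2,p6} {p4}
  A12: {p5}
  A13: {p5}
  A23: {p1,p5}
  A24: {p4}
  A34: {p2,p6}
  A123: {p5}
C dims 7,5,1; δ0: rk 4, SNF 1^4; δ1: rk 1, SNF 1^1
Ȟ^0: (7−4)−0=3 ⇒ Z^3
Ȟ^1: (5−1)−4=0 ⇒ 0
Ȟ^2: (1−0)−1=0 ⇒ 0


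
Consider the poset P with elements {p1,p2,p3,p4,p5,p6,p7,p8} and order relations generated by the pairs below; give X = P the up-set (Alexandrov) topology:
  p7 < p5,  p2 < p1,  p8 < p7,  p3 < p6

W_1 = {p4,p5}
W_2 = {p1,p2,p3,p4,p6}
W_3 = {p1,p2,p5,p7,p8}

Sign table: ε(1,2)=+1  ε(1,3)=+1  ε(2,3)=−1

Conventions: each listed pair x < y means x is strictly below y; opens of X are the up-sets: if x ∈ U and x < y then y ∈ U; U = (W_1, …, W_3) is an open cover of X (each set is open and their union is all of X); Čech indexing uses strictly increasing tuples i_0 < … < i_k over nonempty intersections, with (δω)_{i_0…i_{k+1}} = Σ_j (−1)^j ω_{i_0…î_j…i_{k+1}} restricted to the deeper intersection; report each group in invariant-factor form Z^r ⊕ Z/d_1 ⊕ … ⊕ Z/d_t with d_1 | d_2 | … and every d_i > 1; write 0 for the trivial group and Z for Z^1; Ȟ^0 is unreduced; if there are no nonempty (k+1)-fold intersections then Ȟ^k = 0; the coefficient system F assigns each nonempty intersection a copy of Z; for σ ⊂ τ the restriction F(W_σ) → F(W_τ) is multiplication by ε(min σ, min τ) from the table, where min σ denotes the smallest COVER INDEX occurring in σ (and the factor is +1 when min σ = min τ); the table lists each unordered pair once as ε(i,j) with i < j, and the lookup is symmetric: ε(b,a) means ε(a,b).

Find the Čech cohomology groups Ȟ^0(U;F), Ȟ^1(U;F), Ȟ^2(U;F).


Ȟ^0 ≅ 0; Ȟ^1 ≅ Z/2; Ȟ^2 ≅ 0

nerve simplices:
  W12={p4} W13={p5} W23={p1,p2}
C dims 3,3; δ0: rk 3, SNF 1^2·2
degree 0: 3−3−0 = 0 → Ȟ^0 ≅ 0
degree 1: 3−0−3 = 0 plus torsion [2] → Ȟ^1 ≅ Z/2
degree 2: 0−0−0 = 0 → Ȟ^2 ≅ 0


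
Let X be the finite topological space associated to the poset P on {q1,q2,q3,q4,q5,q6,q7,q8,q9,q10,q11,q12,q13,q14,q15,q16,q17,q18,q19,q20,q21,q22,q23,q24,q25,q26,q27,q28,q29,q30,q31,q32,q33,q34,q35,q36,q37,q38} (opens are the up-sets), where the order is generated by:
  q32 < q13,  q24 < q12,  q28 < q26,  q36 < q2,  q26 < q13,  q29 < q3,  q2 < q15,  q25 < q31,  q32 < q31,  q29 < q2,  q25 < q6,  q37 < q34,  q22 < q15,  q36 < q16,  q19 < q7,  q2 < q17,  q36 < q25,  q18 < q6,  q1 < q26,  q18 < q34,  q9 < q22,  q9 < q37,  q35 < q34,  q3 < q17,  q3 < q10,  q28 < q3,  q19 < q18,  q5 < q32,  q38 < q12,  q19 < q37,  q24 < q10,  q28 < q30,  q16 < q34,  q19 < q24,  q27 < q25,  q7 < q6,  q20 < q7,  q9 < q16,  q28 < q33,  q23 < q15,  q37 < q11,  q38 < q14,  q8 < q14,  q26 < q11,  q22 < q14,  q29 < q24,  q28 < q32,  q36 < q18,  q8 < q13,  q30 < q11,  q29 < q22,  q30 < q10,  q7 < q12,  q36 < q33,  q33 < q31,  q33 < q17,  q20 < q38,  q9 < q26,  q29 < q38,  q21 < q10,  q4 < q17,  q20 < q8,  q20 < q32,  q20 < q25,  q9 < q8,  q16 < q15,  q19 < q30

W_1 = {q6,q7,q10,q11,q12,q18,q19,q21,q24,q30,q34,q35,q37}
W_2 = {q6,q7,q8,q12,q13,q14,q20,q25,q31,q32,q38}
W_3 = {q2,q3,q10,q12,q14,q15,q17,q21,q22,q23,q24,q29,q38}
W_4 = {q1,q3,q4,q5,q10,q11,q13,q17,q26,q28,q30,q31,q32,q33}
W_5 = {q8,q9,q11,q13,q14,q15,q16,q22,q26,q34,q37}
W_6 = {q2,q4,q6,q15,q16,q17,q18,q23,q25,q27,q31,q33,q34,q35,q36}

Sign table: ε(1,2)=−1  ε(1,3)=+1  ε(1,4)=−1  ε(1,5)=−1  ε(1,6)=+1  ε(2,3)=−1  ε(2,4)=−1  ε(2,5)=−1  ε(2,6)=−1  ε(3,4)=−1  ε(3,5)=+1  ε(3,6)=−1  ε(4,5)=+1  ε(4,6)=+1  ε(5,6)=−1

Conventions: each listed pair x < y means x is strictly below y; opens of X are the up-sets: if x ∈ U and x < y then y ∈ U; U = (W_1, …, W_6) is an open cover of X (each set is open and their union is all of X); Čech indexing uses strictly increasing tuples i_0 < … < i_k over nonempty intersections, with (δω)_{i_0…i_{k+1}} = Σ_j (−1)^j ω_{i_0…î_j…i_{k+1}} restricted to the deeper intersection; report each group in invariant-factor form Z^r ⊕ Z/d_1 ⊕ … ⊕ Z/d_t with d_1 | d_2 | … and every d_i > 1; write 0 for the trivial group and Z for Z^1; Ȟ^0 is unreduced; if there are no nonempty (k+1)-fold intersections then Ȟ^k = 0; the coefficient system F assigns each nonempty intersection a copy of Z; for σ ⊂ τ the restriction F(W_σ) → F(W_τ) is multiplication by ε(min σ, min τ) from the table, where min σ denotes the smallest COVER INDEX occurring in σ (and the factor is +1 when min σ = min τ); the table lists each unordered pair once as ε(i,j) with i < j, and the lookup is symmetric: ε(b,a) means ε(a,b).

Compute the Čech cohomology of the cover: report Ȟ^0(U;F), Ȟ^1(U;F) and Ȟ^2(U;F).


Ȟ^0 ≅ 0, Ȟ^1 ≅ Z/2, Ȟ^2 ≅ Z

cover nerve:
  W12={q6,q7,q12} W13={q10,q12,q21,q24} W14={q10,q11,q30} W15={q11,q34,q37} W16={q6,q18,q34,q35} W23={q12,q14,q38} W24={q13,q31,q32} W25={q8,q13,q14} W26={q6,q25,q31} W34={q3,q10,q17} W35={q14,q15,q22} W36={q2,q15,q17,q23} W45={q11,q13,q26} W46={q4,q17,q31,q33} W56={q15,q16,q34}
  W123={q12} W126={q6} W134={q10} W145={q11} W156={q34} W235={q14} W245={q13} W246={q31} W346={q17} W356={q15}
C dims 6,15,10; δ0: rk 6, SNF 1^5·2; δ1: rk 9, SNF 1^9
Ȟ^0: (6−6)−0=0 ⇒ 0
Ȟ^1: (15−9)−6=0 plus torsion [2] ⇒ Z/2
Ȟ^2: (10−0)−9=1 ⇒ Z


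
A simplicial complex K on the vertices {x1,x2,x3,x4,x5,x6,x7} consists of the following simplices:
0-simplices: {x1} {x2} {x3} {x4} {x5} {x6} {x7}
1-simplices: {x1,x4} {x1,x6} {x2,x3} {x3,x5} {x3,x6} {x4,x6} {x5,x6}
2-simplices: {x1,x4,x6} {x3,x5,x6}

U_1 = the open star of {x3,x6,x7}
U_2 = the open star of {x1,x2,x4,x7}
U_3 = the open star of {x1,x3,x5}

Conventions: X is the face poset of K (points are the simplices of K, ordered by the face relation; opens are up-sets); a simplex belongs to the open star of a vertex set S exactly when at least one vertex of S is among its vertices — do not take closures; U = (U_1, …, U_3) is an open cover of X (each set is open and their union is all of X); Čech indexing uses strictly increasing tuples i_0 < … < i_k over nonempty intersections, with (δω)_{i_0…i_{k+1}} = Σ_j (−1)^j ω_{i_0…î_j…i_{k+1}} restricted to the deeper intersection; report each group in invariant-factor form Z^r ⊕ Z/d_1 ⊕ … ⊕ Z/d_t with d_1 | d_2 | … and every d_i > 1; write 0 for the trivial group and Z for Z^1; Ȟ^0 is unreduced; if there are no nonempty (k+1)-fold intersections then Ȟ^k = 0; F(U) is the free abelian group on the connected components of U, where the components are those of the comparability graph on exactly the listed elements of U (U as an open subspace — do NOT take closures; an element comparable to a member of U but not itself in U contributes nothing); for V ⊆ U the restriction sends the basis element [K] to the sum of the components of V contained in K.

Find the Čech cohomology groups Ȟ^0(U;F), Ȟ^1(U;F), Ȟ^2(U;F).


Ȟ^0 ≅ Z^2; Ȟ^1 ≅ 0; Ȟ^2 ≅ 0

cover nerve:
  U1={{x3},{x6},{x7},{x1,x6},{x2,x3},{x3,x5},{x3,x6},{x4,x6},{x5,x6},{x1,x4,x6},{x3,x5,x6}} U2={{x1},{x2},{x4},{x7},{x1,x4},{x1,x6},{x2,x3},{x4,x6},{x1,x4,x6}} U3={{x1},{x3},{x5},{x1,x4},{x1,x6},{x2,x3},{x3,x5},{x3,x6},{x5,x6},{x1,x4,x6},{x3,x5,x6}}
  U12={{x7},{x1,x6},{x2,x3},{x4,x6},{x1,x4,x6}} U13={{x3},{x1,x6},{x2,x3},{x3,x5},{x3,x6},{x5,x6},{x1,x4,x6},{x3,x5,x6}} U23={{x1},{x1,x4},{x1,x6},{x2,x3},{x1,x4,x6}}
  U123={{x1,x6},{x2,x3},{x1,x4,x6}}
components per intersection:
  U1: {{x3},{x6},{x1,x6},{x2,x3},{x3,x5},{x3,x6},{x4,x6},{x5,x6},{x1,x4,x6},{x3,x5,x6}} {{x7}}
  U2: {{x1},{x4},{x1,x4},{x1,x6},{x4,x6},{x1,x4,x6}} {{x2},{x2,x3}} {{x7}}
  U3: {{x1},{x1,x4},{x1,x6},{x1,x4,x6}} {{x3},{x5},{x2,x3},{x3,x5},{x3,x6},{x5,x6},{x3,x5,x6}}
  U12: {{x7}} {{x1,x6},{x4,x6},{x1,x4,x6}} {{x2,x3}}
  U13: {{x3},{x2,x3},{x3,x5},{x3,x6},{x5,x6},{x3,x5,x6}} {{x1,x6},{x1,x4,x6}}
  U23: {{x1},{x1,x4},{x1,x6},{x1,x4,x6}} {{x2,x3}}
  U123: {{x1,x6},{x1,x4,x6}} {{x2,x3}}
C dims 7,7,2; δ0: rk 5, SNF 1^5; δ1: rk 2, SNF 1^2
Ȟ^0: (7−5)−0=2 ⇒ Z^2
Ȟ^1: (7−2)−5=0 ⇒ 0
Ȟ^2: (2−0)−2=0 ⇒ 0


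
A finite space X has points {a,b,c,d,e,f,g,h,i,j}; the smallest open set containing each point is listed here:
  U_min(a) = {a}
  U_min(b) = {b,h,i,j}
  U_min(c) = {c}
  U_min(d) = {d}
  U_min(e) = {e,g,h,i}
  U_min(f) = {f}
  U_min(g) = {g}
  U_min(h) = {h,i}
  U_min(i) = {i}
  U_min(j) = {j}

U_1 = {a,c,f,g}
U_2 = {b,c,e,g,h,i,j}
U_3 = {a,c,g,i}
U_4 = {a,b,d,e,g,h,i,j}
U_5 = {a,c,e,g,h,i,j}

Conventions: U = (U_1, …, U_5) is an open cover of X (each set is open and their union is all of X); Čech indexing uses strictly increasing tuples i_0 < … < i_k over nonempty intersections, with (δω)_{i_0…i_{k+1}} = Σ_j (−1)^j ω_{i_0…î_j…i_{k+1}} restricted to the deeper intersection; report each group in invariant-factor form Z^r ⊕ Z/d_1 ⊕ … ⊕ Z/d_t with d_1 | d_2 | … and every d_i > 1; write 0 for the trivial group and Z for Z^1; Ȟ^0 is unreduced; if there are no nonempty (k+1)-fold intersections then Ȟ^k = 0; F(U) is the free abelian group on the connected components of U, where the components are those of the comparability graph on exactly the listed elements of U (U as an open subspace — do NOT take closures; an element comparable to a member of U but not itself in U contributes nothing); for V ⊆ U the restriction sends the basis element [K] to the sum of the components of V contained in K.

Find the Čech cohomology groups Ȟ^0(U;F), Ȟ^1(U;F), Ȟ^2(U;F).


Ȟ^0(U;F) ≅ Z^5,  Ȟ^1(U;F) ≅ 0,  Ȟ^2(U;F) ≅ 0

cover nerve:
  U12={c,g} U13={a,c,g} U14={a,g} U15={a,c,g} U23={c,g,i} U24={b,e,g,h,i,j} U25={c,e,g,h,i,j} U34={a,g,i} U35={a,c,g,i} U45={a,e,g,h,i,j}
  U123={c,g} U124={g} U125={c,g} U134={a,g} U135={a,c,g} U145={a,g} U234={g,i} U235={c,g,i} U245={e,g,h,i,j} U345={a,g,i}
  U1234={g} U1235={c,g} U1245={g} U1345={a,g} U2345={g,i}
  U12345={g}
components per intersection:
  U1: {a} {c} {f} {g}
  U2: {b,e,g,h,i,j} {c}
  U3: {a} {c} {g} {i}
  U4: {a} {b,e,g,h,i,j} {d}
  U5: {a} {c} {e,g,h,i} {j}
  U12: {c} {g}
  U13: {a} {c} {g}
  U14: {a} {g}
  U15: {a} {c} {g}
  U23: {c} {g} {i}
  U24: {b,e,g,h,i,j}
  U25: {c} {e,g,h,i} {j}
  U34: {a} {g} {i}
  U35: {a} {c} {g} {i}
  U45: {a} {e,g,h,i} {j}
  U123: {c} {g}
  U124: {g}
  U125: {c} {g}
  U134: {a} {g}
  U135: {a} {c} {g}
  U145: {a} {g}
  U234: {g} {i}
  U235: {c} {g} {i}
  U245: {e,g,h,i} {j}
  U345: {a} {g} {i}
  U1234: {g}
  U1235: {c} {g}
  U1245: {g}
  U1345: {a} {g}
  U2345: {g} {i}
  U12345: {g}
C dims 17,27,22,8; δ0: rk 12, SNF 1^12; δ1: rk 15, SNF 1^15; δ2: rk 7, SNF 1^7
Ȟ^0: (17−12)−0=5 ⇒ Z^5
Ȟ^1: (27−15)−12=0 ⇒ 0
Ȟ^2: (22−7)−15=0 ⇒ 0


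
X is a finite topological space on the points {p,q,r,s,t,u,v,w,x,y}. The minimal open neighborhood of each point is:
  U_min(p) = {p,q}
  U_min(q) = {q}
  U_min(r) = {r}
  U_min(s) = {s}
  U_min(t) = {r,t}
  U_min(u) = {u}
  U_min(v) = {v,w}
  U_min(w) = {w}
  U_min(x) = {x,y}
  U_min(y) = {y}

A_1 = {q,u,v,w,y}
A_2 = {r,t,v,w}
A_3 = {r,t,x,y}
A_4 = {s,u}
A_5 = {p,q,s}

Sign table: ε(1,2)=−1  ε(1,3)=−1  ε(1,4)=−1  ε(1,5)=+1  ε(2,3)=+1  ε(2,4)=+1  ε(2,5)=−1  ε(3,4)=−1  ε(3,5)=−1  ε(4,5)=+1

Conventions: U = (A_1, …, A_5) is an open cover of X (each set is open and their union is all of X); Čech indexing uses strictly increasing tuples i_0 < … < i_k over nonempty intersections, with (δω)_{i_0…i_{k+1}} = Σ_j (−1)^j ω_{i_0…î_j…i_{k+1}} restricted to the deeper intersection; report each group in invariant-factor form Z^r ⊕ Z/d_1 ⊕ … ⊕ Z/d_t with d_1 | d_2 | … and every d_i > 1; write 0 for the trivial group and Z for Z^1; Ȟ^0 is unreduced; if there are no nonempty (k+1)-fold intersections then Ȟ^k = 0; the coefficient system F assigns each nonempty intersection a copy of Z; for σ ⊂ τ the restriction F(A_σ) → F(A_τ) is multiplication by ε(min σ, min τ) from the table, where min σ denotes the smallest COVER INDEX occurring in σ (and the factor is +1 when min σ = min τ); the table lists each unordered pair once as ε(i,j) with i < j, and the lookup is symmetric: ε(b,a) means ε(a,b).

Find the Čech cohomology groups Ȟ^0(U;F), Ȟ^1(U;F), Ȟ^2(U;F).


nonempty overlaps:
  A12={v,w} A13={y} A14={u} A15={q} A23={r,t} A45={s}
C dims 5,6; δ0: rk 5, SNF 1^4·2
degree 0: 5−5−0 = 0 → Ȟ^0 ≅ 0
degree 1: 6−0−5 = 1 plus torsion [2] → Ȟ^1 ≅ Z ⊕ Z/2
degree 2: 0−0−0 = 0 → Ȟ^2 ≅ 0

Ȟ^0 ≅ 0; Ȟ^1 ≅ Z ⊕ Z/2; Ȟ^2 ≅ 0


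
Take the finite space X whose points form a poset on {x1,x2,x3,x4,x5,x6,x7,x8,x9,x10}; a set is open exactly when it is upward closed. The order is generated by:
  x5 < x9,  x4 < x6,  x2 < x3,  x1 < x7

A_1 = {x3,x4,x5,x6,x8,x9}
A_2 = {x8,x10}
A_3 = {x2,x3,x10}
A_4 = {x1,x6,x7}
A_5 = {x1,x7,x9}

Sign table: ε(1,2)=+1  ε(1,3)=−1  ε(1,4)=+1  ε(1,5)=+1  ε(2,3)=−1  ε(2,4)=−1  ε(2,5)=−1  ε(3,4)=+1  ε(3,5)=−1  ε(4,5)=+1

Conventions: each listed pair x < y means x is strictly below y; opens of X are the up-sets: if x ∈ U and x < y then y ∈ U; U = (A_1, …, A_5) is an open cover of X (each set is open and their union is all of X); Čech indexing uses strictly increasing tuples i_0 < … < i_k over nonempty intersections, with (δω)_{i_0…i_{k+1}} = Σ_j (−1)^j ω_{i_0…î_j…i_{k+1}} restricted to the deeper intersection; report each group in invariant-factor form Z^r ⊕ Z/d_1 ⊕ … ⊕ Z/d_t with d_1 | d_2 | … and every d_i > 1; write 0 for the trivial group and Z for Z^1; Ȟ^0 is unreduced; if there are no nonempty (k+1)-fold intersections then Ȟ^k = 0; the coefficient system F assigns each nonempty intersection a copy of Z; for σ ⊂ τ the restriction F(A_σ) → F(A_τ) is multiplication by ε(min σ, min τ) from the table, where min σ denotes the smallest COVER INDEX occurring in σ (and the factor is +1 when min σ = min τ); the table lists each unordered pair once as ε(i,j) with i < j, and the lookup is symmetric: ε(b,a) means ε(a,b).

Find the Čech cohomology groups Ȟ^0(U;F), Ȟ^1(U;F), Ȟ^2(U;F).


Ȟ^0(U;F) ≅ Z; Ȟ^1(U;F) ≅ Z^2; Ȟ^2(U;F) ≅ 0

nonempty intersections:
  A12={x8} A13={x3} A14={x6} A15={x9} A23={x10} A45={x1,x7}
C dims 5,6; δ0: rk 4, SNF 1^4
Ȟ^0: (5−4)−0=1 ⇒ Z
Ȟ^1: (6−0)−4=2 ⇒ Z^2
Ȟ^2: (0−0)−0=0 ⇒ 0
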